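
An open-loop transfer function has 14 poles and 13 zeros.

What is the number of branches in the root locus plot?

Root locus has n branches where n = number of poles = 14.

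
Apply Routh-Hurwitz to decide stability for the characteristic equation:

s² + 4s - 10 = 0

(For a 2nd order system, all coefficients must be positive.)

Coefficients: 1, 4, -10. c=-10 not positive, so system is unstable.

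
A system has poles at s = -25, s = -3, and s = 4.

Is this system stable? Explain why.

Pole(s) at s = 4 are not in the left half-plane. System is unstable.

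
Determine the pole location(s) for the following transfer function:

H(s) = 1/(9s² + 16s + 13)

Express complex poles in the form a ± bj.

Discriminant = 16² - 4×9×13 = 256 - 468 = -212 < 0, so the poles are a complex conjugate pair s = (-16 ± j√212)/(2×9). Real part = -16/(2×9) = -16/18 ≈ -0.8889; imaginary part = ±√212/(2×9) ≈ 0.8089. Poles: s = -0.8889 ± 0.8089j.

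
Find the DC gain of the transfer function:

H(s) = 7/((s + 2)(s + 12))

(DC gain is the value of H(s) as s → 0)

DC gain = H(0) = 7/(2 × 12) = 7/24 = 0.2917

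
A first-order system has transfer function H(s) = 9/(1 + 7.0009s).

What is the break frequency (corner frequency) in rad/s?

Corner frequency = 1/τ = 1/7.0009 = 0.143 rad/s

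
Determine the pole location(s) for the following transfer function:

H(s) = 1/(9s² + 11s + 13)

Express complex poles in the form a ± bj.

Discriminant = 11² - 4×9×13 = 121 - 468 = -347 < 0, so the poles are a complex conjugate pair s = (-11 ± j√347)/(2×9). Real part = -11/(2×9) = -11/18 ≈ -0.6111; imaginary part = ±√347/(2×9) ≈ 1.0349. Poles: s = -0.6111 ± 1.0349j.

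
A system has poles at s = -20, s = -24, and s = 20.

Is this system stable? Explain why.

Pole(s) at s = 20 are not in the left half-plane. System is unstable.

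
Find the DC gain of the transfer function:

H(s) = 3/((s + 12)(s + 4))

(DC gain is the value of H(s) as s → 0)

DC gain = H(0) = 3/(12 × 4) = 3/48 = 0.0625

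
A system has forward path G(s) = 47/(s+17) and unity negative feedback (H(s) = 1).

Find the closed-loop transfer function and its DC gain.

T(s) = G/(1+GH) = [47/(s+17)] / [1 + 47/(s+17)] = 47/(s+17+47) = 47/(s+64). DC gain = 47/64 = 0.734375.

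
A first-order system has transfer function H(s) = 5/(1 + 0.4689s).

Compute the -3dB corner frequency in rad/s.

Corner frequency = 1/τ = 1/0.4689 = 2.133 rad/s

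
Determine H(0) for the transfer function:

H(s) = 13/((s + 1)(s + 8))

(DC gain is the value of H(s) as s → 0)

DC gain = H(0) = 13/(1 × 8) = 13/8 = 1.625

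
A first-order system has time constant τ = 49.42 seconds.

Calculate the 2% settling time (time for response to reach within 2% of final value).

For first-order system, 2% settling time ≈ 4τ = 4 × 49.42 = 197.68 s.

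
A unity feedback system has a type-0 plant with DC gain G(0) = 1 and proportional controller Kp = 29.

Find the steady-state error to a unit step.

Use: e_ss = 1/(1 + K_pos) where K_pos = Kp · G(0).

K_pos = Kp · G(0) = 29 × 1 = 29. e_ss = 1/(1 + 29) = 0.0333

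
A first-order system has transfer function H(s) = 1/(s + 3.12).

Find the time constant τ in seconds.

For H(s) = 1/(s + 1/τ), the pole is at -1/τ = -3.12, so τ = 1/3.12 = 0.3205 s.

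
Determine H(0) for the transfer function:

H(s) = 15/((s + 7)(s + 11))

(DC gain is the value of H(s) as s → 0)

DC gain = H(0) = 15/(7 × 11) = 15/77 = 0.1948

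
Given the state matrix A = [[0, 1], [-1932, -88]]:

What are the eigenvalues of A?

det(A - λI) = λ² - (-88)λ + 1932 = (λ - (-42))(λ - (-46)). Eigenvalues: -42, -46.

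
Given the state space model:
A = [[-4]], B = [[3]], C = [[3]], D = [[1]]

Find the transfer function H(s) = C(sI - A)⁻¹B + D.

(sI - A)⁻¹ = 1/(s + 4). H(s) = 3×3/(s + 4) + 1 = (s + 13)/(s + 4).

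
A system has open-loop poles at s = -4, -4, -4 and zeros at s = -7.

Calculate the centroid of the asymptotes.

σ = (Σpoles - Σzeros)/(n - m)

σ = (Σpoles - Σzeros)/(n - m) = (-12 - (-7))/(3 - 1) = -5/2 = -2.5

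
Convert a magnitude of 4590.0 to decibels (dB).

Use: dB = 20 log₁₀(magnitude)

dB = 20 log₁₀(4590.0) = 73.2 dB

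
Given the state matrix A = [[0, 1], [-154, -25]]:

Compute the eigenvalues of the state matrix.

det(A - λI) = λ² - (-25)λ + 154 = (λ - (-11))(λ - (-14)). Eigenvalues: -11, -14.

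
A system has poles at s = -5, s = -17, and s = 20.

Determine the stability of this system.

Pole(s) at s = 20 are not in the left half-plane. System is unstable.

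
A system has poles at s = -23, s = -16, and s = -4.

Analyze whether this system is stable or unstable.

All poles are in the left half-plane. System is stable.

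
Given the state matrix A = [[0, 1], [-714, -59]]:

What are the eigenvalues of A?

det(A - λI) = λ² - (-59)λ + 714 = (λ - (-42))(λ - (-17)). Eigenvalues: -42, -17.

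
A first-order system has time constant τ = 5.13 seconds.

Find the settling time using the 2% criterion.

For first-order system, 2% settling time ≈ 4τ = 4 × 5.13 = 20.52 s.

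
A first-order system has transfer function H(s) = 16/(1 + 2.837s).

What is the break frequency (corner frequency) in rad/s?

Corner frequency = 1/τ = 1/2.837 = 0.352 rad/s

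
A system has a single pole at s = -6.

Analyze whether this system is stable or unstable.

Pole at s = -6 is in the left half-plane. Stable.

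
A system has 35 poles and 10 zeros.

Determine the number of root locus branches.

Root locus has n branches where n = number of poles = 35.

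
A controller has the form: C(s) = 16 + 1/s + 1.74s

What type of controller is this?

This is a Proportional-Integral-Derivative (PID) controller.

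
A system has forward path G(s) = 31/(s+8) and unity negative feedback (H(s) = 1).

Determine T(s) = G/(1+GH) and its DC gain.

T(s) = G/(1+GH) = [31/(s+8)] / [1 + 31/(s+8)] = 31/(s+8+31) = 31/(s+39). DC gain = 31/39 = 0.7949.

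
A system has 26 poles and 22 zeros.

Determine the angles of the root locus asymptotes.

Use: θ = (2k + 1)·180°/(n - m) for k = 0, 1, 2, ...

n - m = 26 - 22 = 4. Angles: θk = (2k + 1)·180°/4 = 45°, 135°, 225°, 315°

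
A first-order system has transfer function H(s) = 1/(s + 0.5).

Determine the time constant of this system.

For H(s) = 1/(s + 1/τ), the pole is at -1/τ = -0.5, so τ = 1/0.5 = 2 s.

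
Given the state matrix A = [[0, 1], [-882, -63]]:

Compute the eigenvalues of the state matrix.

det(A - λI) = λ² - (-63)λ + 882 = (λ - (-42))(λ - (-21)). Eigenvalues: -42, -21.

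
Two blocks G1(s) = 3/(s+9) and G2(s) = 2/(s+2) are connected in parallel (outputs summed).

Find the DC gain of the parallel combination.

Parallel: G_eq = G1 + G2. DC gain = G1(0) + G2(0) = 3/9 + 2/2 = 0.3333 + 1 = 1.3333.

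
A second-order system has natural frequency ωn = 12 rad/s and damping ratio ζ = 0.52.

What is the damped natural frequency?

ωd = ωn√(1 - ζ²) = 12√(1 - 0.52²) = 10.25 rad/s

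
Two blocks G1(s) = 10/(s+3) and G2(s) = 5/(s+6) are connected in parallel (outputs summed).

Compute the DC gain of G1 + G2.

Parallel: G_eq = G1 + G2. DC gain = G1(0) + G2(0) = 10/3 + 5/6 = 3.3333 + 0.8333 = 4.1667.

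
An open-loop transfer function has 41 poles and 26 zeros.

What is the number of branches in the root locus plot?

Root locus has n branches where n = number of poles = 41.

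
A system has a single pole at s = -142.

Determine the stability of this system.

Pole at s = -142 is in the left half-plane. Stable.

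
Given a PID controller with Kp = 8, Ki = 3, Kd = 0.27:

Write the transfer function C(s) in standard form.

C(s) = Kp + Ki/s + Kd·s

Substituting values: C(s) = 8 + 3/s + 0.27s = (0.27s² + 8s + 3)/s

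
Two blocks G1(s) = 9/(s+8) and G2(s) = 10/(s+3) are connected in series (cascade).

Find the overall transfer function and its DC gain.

Series: multiply transfer functions. G_eq = 9/(s+8) × 10/(s+3) = 90/((s+8)(s+3)). DC gain = 90/(8×3) = 3.75.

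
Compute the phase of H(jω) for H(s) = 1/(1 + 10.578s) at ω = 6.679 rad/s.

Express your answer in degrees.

Phase = -arctan(ωτ) = -arctan(6.679 × 10.578) = -89.2°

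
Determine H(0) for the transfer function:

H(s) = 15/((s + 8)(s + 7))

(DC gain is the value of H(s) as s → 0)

DC gain = H(0) = 15/(8 × 7) = 15/56 = 0.2679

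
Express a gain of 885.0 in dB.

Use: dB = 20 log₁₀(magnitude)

dB = 20 log₁₀(885.0) = 58.9 dB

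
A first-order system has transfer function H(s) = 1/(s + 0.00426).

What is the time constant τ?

For H(s) = 1/(s + 1/τ), the pole is at -1/τ = -0.00426, so τ = 1/0.00426 = 234.7 s.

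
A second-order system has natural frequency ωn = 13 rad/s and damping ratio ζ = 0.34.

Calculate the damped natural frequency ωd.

ωd = ωn√(1 - ζ²) = 13√(1 - 0.34²) = 12.23 rad/s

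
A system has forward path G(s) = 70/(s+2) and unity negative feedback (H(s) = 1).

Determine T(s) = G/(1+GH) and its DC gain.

T(s) = G/(1+GH) = [70/(s+2)] / [1 + 70/(s+2)] = 70/(s+2+70) = 70/(s+72). DC gain = 70/72 = 0.9722.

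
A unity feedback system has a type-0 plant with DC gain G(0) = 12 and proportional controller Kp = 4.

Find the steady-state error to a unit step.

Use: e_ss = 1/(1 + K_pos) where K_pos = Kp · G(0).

K_pos = Kp · G(0) = 4 × 12 = 48. e_ss = 1/(1 + 48) = 0.0204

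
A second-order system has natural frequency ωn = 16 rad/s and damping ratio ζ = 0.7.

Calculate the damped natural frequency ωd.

ωd = ωn√(1 - ζ²) = 16√(1 - 0.7²) = 11.43 rad/s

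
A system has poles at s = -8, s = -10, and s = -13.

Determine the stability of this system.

All poles are in the left half-plane. System is stable.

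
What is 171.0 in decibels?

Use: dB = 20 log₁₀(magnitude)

dB = 20 log₁₀(171.0) = 44.7 dB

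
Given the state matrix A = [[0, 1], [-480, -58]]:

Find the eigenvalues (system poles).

det(A - λI) = λ² - (-58)λ + 480 = (λ - (-48))(λ - (-10)). Eigenvalues: -48, -10.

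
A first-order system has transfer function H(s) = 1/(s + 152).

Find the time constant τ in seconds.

For H(s) = 1/(s + 1/τ), the pole is at -1/τ = -152, so τ = 1/152 = 0.0066 s.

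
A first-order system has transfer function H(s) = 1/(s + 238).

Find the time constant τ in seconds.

For H(s) = 1/(s + 1/τ), the pole is at -1/τ = -238, so τ = 1/238 = 0.0042 s.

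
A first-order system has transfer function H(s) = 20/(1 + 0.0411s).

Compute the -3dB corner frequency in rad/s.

Corner frequency = 1/τ = 1/0.0411 = 24.331 rad/s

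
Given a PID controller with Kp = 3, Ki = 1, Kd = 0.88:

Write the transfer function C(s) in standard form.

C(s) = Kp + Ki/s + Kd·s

Substituting values: C(s) = 3 + 1/s + 0.88s = (0.88s² + 3s + 1)/s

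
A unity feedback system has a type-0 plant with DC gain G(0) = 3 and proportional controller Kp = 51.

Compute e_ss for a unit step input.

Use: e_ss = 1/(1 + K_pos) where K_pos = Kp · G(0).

K_pos = Kp · G(0) = 51 × 3 = 153. e_ss = 1/(1 + 153) = 0.0065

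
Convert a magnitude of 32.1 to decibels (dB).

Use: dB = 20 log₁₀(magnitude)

dB = 20 log₁₀(32.1) = 30.1 dB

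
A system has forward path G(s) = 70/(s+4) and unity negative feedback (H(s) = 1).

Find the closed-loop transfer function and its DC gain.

T(s) = G/(1+GH) = [70/(s+4)] / [1 + 70/(s+4)] = 70/(s+4+70) = 70/(s+74). DC gain = 70/74 = 0.9459.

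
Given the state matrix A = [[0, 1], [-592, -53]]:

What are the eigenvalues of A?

det(A - λI) = λ² - (-53)λ + 592 = (λ - (-16))(λ - (-37)). Eigenvalues: -16, -37.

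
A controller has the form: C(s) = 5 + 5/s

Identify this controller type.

This is a Proportional-Integral (PI) controller.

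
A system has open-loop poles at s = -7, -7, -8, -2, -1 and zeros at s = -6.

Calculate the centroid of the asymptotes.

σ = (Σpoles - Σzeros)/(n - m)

σ = (Σpoles - Σzeros)/(n - m) = (-25 - (-6))/(5 - 1) = -19/4 = -4.75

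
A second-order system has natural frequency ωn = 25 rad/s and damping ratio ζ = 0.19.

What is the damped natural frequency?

ωd = ωn√(1 - ζ²) = 25√(1 - 0.19²) = 24.54 rad/s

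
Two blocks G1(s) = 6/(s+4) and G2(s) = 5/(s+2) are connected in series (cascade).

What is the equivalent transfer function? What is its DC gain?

Series: multiply transfer functions. G_eq = 6/(s+4) × 5/(s+2) = 30/((s+4)(s+2)). DC gain = 30/(4×2) = 3.75.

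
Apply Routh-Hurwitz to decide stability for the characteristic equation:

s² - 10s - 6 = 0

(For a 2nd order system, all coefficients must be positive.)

Coefficients: 1, -10, -6. b=-10, c=-6 not positive, so system is unstable.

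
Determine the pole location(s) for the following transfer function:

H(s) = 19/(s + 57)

Pole is where denominator = 0: s + 57 = 0, so s = -57.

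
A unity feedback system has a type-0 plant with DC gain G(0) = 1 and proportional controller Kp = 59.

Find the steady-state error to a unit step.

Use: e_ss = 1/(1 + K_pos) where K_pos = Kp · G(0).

K_pos = Kp · G(0) = 59 × 1 = 59. e_ss = 1/(1 + 59) = 0.0167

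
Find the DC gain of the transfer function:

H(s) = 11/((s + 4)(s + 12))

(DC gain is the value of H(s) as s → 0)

DC gain = H(0) = 11/(4 × 12) = 11/48 = 0.2292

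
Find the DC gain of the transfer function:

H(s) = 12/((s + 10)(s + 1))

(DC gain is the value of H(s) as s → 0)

DC gain = H(0) = 12/(10 × 1) = 12/10 = 1.2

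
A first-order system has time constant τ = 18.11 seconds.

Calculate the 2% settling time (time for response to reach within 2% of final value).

For first-order system, 2% settling time ≈ 4τ = 4 × 18.11 = 72.44 s.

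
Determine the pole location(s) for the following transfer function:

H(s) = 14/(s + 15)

Pole is where denominator = 0: s + 15 = 0, so s = -15.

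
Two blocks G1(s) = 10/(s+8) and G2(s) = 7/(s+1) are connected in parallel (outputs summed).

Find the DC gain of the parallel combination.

Parallel: G_eq = G1 + G2. DC gain = G1(0) + G2(0) = 10/8 + 7/1 = 1.25 + 7 = 8.25.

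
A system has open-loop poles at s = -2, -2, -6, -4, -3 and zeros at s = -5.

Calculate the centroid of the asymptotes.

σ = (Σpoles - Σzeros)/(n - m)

σ = (Σpoles - Σzeros)/(n - m) = (-17 - (-5))/(5 - 1) = -12/4 = -3.0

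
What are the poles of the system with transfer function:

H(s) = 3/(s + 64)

Pole is where denominator = 0: s + 64 = 0, so s = -64.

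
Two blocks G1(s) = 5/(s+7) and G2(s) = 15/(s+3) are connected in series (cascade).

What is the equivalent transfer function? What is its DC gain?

Series: multiply transfer functions. G_eq = 5/(s+7) × 15/(s+3) = 75/((s+7)(s+3)). DC gain = 75/(7×3) = 3.5714.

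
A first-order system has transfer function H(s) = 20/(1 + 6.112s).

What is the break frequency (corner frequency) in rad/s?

Corner frequency = 1/τ = 1/6.112 = 0.164 rad/s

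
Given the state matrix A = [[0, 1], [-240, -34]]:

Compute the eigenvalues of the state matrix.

det(A - λI) = λ² - (-34)λ + 240 = (λ - (-10))(λ - (-24)). Eigenvalues: -10, -24.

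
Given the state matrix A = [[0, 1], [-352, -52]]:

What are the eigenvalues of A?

det(A - λI) = λ² - (-52)λ + 352 = (λ - (-44))(λ - (-8)). Eigenvalues: -44, -8.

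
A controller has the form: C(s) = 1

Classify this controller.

This is a Proportional (P) controller.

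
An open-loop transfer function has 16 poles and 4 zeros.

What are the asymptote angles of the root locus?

n - m = 16 - 4 = 12. Angles: θk = (2k + 1)·180°/12 = 15°, 45°, 75°, 105°, 135°, 165°, 195°, 225°, 255°, 285°, 315°, 345°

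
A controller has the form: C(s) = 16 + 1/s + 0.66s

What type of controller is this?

This is a Proportional-Integral-Derivative (PID) controller.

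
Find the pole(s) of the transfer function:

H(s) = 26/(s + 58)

Pole is where denominator = 0: s + 58 = 0, so s = -58.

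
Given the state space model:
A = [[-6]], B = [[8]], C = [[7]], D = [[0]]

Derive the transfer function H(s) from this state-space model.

(sI - A)⁻¹ = 1/(s + 6). H(s) = 7 × 8/(s + 6) + 0 = 56/(s + 6).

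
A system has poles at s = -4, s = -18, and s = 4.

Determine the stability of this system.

Pole(s) at s = 4 are not in the left half-plane. System is unstable.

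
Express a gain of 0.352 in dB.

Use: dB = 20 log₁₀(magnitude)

dB = 20 log₁₀(0.352) = -9.1 dB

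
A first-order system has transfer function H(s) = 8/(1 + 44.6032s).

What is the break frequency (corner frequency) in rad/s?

Corner frequency = 1/τ = 1/44.6032 = 0.022 rad/s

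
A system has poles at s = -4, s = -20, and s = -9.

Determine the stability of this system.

All poles are in the left half-plane. System is stable.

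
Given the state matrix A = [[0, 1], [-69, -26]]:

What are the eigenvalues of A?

det(A - λI) = λ² - (-26)λ + 69 = (λ - (-23))(λ - (-3)). Eigenvalues: -23, -3.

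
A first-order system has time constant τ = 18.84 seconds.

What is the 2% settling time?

For first-order system, 2% settling time ≈ 4τ = 4 × 18.84 = 75.36 s.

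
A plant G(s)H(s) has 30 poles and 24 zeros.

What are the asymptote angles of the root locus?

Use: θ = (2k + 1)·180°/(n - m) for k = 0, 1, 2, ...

n - m = 30 - 24 = 6. Angles: θk = (2k + 1)·180°/6 = 30°, 90°, 150°, 210°, 270°, 330°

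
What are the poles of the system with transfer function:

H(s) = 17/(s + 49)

Pole is where denominator = 0: s + 49 = 0, so s = -49.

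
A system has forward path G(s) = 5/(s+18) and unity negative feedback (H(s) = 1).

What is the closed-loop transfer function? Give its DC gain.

T(s) = G/(1+GH) = [5/(s+18)] / [1 + 5/(s+18)] = 5/(s+18+5) = 5/(s+23). DC gain = 5/23 = 0.2174.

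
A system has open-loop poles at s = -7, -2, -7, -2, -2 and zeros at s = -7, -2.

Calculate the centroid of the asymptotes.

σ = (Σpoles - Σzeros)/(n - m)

σ = (Σpoles - Σzeros)/(n - m) = (-20 - (-9))/(5 - 2) = -11/3 = -3.67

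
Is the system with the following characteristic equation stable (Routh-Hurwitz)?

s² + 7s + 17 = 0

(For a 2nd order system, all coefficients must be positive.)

Coefficients: 1, 7, 17. All positive, so system is stable.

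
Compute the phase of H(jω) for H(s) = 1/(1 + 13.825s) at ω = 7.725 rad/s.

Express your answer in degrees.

Phase = -arctan(ωτ) = -arctan(7.725 × 13.825) = -89.5°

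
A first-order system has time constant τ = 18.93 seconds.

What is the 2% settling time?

For first-order system, 2% settling time ≈ 4τ = 4 × 18.93 = 75.72 s.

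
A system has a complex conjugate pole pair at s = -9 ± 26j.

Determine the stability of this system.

Real part of poles is -9 (< 0, left half-plane). Stable.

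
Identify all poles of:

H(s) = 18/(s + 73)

Pole is where denominator = 0: s + 73 = 0, so s = -73.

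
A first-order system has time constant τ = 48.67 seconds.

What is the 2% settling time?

For first-order system, 2% settling time ≈ 4τ = 4 × 48.67 = 194.68 s.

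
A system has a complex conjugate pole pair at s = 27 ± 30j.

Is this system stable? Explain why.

Real part of poles is 27 (> 0, right half-plane). Unstable.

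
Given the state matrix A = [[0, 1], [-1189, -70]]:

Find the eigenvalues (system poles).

det(A - λI) = λ² - (-70)λ + 1189 = (λ - (-29))(λ - (-41)). Eigenvalues: -29, -41.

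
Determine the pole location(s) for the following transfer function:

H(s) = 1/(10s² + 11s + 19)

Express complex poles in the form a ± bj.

Discriminant = 11² - 4×10×19 = 121 - 760 = -639 < 0, so the poles are a complex conjugate pair s = (-11 ± j√639)/(2×10). Real part = -11/(2×10) = -11/20 = -0.55; imaginary part = ±√639/(2×10) ≈ 1.2639. Poles: s = -0.55 ± 1.2639j.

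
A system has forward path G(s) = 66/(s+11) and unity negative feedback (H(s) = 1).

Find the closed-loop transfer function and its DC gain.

T(s) = G/(1+GH) = [66/(s+11)] / [1 + 66/(s+11)] = 66/(s+11+66) = 66/(s+77). DC gain = 66/77 = 0.8571.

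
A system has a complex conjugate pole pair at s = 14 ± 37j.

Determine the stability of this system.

Real part of poles is 14 (> 0, right half-plane). Unstable.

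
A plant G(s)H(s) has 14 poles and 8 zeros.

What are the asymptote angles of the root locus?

n - m = 14 - 8 = 6. Angles: θk = (2k + 1)·180°/6 = 30°, 90°, 150°, 210°, 270°, 330°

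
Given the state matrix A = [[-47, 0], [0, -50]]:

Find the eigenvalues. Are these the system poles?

For diagonal matrix, eigenvalues are diagonal entries: λ₁ = -47, λ₂ = -50. Eigenvalues of A = system poles.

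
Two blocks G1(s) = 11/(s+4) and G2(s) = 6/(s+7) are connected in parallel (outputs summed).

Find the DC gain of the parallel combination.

Parallel: G_eq = G1 + G2. DC gain = G1(0) + G2(0) = 11/4 + 6/7 = 2.75 + 0.8571 = 3.6071.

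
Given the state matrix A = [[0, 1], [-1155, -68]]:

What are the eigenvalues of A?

det(A - λI) = λ² - (-68)λ + 1155 = (λ - (-35))(λ - (-33)). Eigenvalues: -35, -33.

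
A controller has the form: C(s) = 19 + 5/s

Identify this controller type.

This is a Proportional-Integral (PI) controller.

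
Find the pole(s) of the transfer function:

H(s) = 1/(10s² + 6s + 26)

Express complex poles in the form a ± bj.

Discriminant = 6² - 4×10×26 = 36 - 1040 = -1004 < 0, so the poles are a complex conjugate pair s = (-6 ± j√1004)/(2×10). Real part = -6/(2×10) = -6/20 = -0.3; imaginary part = ±√1004/(2×10) ≈ 1.5843. Poles: s = -0.3 ± 1.5843j.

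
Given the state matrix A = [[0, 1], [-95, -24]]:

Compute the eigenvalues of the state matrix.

det(A - λI) = λ² - (-24)λ + 95 = (λ - (-5))(λ - (-19)). Eigenvalues: -5, -19.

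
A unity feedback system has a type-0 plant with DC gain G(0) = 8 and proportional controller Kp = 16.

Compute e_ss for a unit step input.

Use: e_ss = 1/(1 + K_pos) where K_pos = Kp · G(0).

K_pos = Kp · G(0) = 16 × 8 = 128. e_ss = 1/(1 + 128) = 0.0078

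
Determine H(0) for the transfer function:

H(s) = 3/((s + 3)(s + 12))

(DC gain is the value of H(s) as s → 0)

DC gain = H(0) = 3/(3 × 12) = 3/36 = 0.0833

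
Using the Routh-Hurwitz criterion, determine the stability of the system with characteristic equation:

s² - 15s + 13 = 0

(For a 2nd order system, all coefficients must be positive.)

Coefficients: 1, -15, 13. b=-15 not positive, so system is unstable.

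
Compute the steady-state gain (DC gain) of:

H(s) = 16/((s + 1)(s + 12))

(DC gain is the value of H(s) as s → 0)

DC gain = H(0) = 16/(1 × 12) = 16/12 = 1.3333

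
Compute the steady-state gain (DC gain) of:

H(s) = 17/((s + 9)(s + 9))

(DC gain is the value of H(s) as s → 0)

DC gain = H(0) = 17/(9 × 9) = 17/81 = 0.2099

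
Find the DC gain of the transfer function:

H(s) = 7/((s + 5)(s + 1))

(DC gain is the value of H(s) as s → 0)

DC gain = H(0) = 7/(5 × 1) = 7/5 = 1.4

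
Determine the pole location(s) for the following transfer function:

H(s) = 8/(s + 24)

Pole is where denominator = 0: s + 24 = 0, so s = -24.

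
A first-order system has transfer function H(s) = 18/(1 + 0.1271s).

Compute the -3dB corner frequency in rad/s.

Corner frequency = 1/τ = 1/0.1271 = 7.868 rad/s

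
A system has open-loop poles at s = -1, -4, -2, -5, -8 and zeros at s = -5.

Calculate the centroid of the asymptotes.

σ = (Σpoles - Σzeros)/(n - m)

σ = (Σpoles - Σzeros)/(n - m) = (-20 - (-5))/(5 - 1) = -15/4 = -3.75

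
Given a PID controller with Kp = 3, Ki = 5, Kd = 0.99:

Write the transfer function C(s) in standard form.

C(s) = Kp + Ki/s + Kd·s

Substituting values: C(s) = 3 + 5/s + 0.99s = (0.99s² + 3s + 5)/s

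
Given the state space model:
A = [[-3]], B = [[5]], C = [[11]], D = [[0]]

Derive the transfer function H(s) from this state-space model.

(sI - A)⁻¹ = 1/(s + 3). H(s) = 11 × 5/(s + 3) + 0 = 55/(s + 3).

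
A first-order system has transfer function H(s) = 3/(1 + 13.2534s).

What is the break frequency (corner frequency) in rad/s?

Corner frequency = 1/τ = 1/13.2534 = 0.075 rad/s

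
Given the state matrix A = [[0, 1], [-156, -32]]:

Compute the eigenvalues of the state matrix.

det(A - λI) = λ² - (-32)λ + 156 = (λ - (-6))(λ - (-26)). Eigenvalues: -6, -26.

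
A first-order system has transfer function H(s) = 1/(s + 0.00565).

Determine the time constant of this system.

For H(s) = 1/(s + 1/τ), the pole is at -1/τ = -0.00565, so τ = 1/0.00565 = 177 s.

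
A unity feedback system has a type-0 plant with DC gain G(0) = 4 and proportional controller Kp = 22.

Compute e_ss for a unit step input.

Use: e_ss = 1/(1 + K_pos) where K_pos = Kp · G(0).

K_pos = Kp · G(0) = 22 × 4 = 88. e_ss = 1/(1 + 88) = 0.0112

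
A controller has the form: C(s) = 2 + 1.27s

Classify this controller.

This is a Proportional-Derivative (PD) controller.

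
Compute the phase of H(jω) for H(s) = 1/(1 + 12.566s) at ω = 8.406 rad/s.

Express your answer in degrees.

Phase = -arctan(ωτ) = -arctan(8.406 × 12.566) = -89.5°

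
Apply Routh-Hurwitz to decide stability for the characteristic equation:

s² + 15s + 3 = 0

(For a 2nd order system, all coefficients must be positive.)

Coefficients: 1, 15, 3. All positive, so system is stable.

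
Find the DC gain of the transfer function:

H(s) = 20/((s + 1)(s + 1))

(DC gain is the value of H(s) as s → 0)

DC gain = H(0) = 20/(1 × 1) = 20/1 = 20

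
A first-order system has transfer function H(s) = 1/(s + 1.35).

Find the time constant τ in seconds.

For H(s) = 1/(s + 1/τ), the pole is at -1/τ = -1.35, so τ = 1/1.35 = 0.7407 s.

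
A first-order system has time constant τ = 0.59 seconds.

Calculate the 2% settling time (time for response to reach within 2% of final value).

For first-order system, 2% settling time ≈ 4τ = 4 × 0.59 = 2.36 s.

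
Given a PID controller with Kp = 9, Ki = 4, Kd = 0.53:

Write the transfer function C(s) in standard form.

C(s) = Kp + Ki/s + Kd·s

Substituting values: C(s) = 9 + 4/s + 0.53s = (0.53s² + 9s + 4)/s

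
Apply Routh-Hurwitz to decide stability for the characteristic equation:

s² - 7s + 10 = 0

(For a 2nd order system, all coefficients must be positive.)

Coefficients: 1, -7, 10. b=-7 not positive, so system is unstable.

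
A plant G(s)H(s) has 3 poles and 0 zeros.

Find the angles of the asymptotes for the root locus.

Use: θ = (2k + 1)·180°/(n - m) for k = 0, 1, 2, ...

n - m = 3 - 0 = 3. Angles: θk = (2k + 1)·180°/3 = 60°, 180°, 300°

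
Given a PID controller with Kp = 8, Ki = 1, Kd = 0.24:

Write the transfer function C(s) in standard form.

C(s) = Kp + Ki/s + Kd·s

Substituting values: C(s) = 8 + 1/s + 0.24s = (0.24s² + 8s + 1)/s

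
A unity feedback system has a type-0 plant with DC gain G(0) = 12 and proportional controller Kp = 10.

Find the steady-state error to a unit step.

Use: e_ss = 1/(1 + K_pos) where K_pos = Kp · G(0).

K_pos = Kp · G(0) = 10 × 12 = 120. e_ss = 1/(1 + 120) = 0.0083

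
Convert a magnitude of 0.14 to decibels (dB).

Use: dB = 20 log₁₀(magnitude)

dB = 20 log₁₀(0.14) = -17.1 dB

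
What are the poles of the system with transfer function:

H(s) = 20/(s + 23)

Pole is where denominator = 0: s + 23 = 0, so s = -23.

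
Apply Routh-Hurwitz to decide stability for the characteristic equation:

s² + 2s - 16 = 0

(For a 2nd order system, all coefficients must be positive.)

Coefficients: 1, 2, -16. c=-16 not positive, so system is unstable.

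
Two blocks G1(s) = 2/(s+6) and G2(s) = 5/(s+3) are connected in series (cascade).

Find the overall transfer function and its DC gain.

Series: multiply transfer functions. G_eq = 2/(s+6) × 5/(s+3) = 10/((s+6)(s+3)). DC gain = 10/(6×3) = 0.5556.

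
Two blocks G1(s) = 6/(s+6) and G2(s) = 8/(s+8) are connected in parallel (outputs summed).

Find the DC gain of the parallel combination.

Parallel: G_eq = G1 + G2. DC gain = G1(0) + G2(0) = 6/6 + 8/8 = 1 + 1 = 2.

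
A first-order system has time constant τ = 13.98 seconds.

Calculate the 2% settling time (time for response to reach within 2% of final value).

For first-order system, 2% settling time ≈ 4τ = 4 × 13.98 = 55.92 s.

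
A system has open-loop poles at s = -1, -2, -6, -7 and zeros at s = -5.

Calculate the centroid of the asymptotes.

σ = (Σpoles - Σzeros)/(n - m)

σ = (Σpoles - Σzeros)/(n - m) = (-16 - (-5))/(4 - 1) = -11/3 = -3.67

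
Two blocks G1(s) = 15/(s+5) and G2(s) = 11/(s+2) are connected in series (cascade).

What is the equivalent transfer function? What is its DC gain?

Series: multiply transfer functions. G_eq = 15/(s+5) × 11/(s+2) = 165/((s+5)(s+2)). DC gain = 165/(5×2) = 16.5.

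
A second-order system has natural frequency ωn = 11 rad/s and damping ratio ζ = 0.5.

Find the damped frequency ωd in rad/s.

ωd = ωn√(1 - ζ²) = 11√(1 - 0.5²) = 9.53 rad/s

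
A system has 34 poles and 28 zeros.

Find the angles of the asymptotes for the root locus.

n - m = 34 - 28 = 6. Angles: θk = (2k + 1)·180°/6 = 30°, 90°, 150°, 210°, 270°, 330°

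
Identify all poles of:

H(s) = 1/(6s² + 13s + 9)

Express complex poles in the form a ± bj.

Discriminant = 13² - 4×6×9 = 169 - 216 = -47 < 0, so the poles are a complex conjugate pair s = (-13 ± j√47)/(2×6). Real part = -13/(2×6) = -13/12 ≈ -1.0833; imaginary part = ±√47/(2×6) ≈ 0.5713. Poles: s = -1.0833 ± 0.5713j.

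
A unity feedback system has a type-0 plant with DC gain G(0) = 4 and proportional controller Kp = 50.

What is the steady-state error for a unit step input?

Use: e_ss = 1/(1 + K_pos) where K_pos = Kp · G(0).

K_pos = Kp · G(0) = 50 × 4 = 200. e_ss = 1/(1 + 200) = 0.0050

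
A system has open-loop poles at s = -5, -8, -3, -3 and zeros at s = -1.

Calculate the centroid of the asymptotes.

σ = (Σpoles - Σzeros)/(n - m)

σ = (Σpoles - Σzeros)/(n - m) = (-19 - (-1))/(4 - 1) = -18/3 = -6.0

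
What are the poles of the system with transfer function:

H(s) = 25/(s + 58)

Pole is where denominator = 0: s + 58 = 0, so s = -58.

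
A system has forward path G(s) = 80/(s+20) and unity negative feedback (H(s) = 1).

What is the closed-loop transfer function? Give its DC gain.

T(s) = G/(1+GH) = [80/(s+20)] / [1 + 80/(s+20)] = 80/(s+20+80) = 80/(s+100). DC gain = 80/100 = 0.8.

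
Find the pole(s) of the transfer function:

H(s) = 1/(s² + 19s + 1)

Discriminant = 19² - 4×1×1 = 361 - 4 = 357 > 0, so two distinct real poles. Using quadratic formula: s = (-19 ± √357)/(2×1) = (-19 ± √357)/2, with √357 ≈ 18.8944. s₁ ≈ -0.0528, s₂ ≈ -18.9472. Poles: s₁ = -0.0528, s₂ = -18.9472.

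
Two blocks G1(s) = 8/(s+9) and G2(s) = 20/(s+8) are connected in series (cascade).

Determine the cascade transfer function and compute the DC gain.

Series: multiply transfer functions. G_eq = 8/(s+9) × 20/(s+8) = 160/((s+9)(s+8)). DC gain = 160/(9×8) = 2.2222.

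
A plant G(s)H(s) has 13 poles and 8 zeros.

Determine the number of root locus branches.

Root locus has n branches where n = number of poles = 13.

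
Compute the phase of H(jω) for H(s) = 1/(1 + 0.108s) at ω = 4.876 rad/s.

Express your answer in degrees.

Phase = -arctan(ωτ) = -arctan(4.876 × 0.108) = -27.8°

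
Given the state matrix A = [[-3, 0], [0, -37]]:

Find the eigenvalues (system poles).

For diagonal matrix, eigenvalues are diagonal entries: λ₁ = -3, λ₂ = -37.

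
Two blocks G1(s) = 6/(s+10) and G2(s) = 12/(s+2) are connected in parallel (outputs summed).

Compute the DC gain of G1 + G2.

Parallel: G_eq = G1 + G2. DC gain = G1(0) + G2(0) = 6/10 + 12/2 = 0.6 + 6 = 6.6.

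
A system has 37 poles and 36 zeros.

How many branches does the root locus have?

Root locus has n branches where n = number of poles = 37.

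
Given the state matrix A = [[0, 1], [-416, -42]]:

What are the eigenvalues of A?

det(A - λI) = λ² - (-42)λ + 416 = (λ - (-16))(λ - (-26)). Eigenvalues: -16, -26.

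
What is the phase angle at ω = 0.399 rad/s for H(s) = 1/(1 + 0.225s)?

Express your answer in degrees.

Phase = -arctan(ωτ) = -arctan(0.399 × 0.225) = -5.1°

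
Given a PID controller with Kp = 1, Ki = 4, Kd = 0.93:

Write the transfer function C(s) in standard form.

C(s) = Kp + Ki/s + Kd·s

Substituting values: C(s) = 1 + 4/s + 0.93s = (0.93s² + s + 4)/s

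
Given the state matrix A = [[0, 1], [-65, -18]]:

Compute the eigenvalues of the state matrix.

det(A - λI) = λ² - (-18)λ + 65 = (λ - (-13))(λ - (-5)). Eigenvalues: -13, -5.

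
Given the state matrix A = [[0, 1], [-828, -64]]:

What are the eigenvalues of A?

det(A - λI) = λ² - (-64)λ + 828 = (λ - (-46))(λ - (-18)). Eigenvalues: -46, -18.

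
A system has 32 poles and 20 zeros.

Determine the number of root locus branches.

Root locus has n branches where n = number of poles = 32.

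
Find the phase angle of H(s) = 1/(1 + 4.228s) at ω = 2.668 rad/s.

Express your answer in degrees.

Phase = -arctan(ωτ) = -arctan(2.668 × 4.228) = -84.9°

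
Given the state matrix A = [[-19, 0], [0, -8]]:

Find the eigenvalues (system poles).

For diagonal matrix, eigenvalues are diagonal entries: λ₁ = -19, λ₂ = -8.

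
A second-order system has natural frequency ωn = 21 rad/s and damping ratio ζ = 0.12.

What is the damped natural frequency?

ωd = ωn√(1 - ζ²) = 21√(1 - 0.12²) = 20.85 rad/s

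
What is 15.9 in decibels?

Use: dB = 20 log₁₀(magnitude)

dB = 20 log₁₀(15.9) = 24.0 dB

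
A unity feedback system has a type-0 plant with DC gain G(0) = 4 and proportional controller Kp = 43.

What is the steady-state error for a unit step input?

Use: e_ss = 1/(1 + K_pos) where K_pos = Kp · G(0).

K_pos = Kp · G(0) = 43 × 4 = 172. e_ss = 1/(1 + 172) = 0.0058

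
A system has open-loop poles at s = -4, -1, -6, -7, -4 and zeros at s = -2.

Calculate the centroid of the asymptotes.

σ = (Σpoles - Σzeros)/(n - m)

σ = (Σpoles - Σzeros)/(n - m) = (-22 - (-2))/(5 - 1) = -20/4 = -5.0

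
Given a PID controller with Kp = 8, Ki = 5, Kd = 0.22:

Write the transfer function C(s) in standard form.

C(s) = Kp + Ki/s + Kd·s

Substituting values: C(s) = 8 + 5/s + 0.22s = (0.22s² + 8s + 5)/s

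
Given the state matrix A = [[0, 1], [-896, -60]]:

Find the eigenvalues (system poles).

det(A - λI) = λ² - (-60)λ + 896 = (λ - (-32))(λ - (-28)). Eigenvalues: -32, -28.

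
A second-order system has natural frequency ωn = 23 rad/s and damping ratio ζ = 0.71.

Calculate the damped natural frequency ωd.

ωd = ωn√(1 - ζ²) = 23√(1 - 0.71²) = 16.2 rad/s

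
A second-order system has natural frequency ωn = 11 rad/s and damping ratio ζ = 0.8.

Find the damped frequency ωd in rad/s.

ωd = ωn√(1 - ζ²) = 11√(1 - 0.8²) = 6.6 rad/s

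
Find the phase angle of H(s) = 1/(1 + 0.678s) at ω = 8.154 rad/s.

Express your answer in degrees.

Phase = -arctan(ωτ) = -arctan(8.154 × 0.678) = -79.7°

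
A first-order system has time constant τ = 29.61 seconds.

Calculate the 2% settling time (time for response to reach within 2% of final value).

For first-order system, 2% settling time ≈ 4τ = 4 × 29.61 = 118.44 s.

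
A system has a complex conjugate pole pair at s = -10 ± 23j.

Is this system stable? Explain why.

Real part of poles is -10 (< 0, left half-plane). Stable.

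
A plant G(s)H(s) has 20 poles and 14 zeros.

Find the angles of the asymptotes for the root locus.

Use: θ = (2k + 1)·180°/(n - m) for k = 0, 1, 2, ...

n - m = 20 - 14 = 6. Angles: θk = (2k + 1)·180°/6 = 30°, 90°, 150°, 210°, 270°, 330°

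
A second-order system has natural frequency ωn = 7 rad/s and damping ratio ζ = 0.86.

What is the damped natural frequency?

ωd = ωn√(1 - ζ²) = 7√(1 - 0.86²) = 3.57 rad/s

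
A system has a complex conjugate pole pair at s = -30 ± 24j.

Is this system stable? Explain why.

Real part of poles is -30 (< 0, left half-plane). Stable.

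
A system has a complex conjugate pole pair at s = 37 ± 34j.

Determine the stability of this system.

Real part of poles is 37 (> 0, right half-plane). Unstable.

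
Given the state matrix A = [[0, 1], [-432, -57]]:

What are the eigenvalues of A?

det(A - λI) = λ² - (-57)λ + 432 = (λ - (-9))(λ - (-48)). Eigenvalues: -9, -48.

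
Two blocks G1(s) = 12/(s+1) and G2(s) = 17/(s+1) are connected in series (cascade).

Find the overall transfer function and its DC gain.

Series: multiply transfer functions. G_eq = 12/(s+1) × 17/(s+1) = 204/((s+1)(s+1)). DC gain = 204/(1×1) = 204.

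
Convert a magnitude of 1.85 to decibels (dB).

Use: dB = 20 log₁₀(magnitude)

dB = 20 log₁₀(1.85) = 5.3 dB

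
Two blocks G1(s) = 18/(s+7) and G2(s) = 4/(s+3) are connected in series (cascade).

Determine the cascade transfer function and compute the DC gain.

Series: multiply transfer functions. G_eq = 18/(s+7) × 4/(s+3) = 72/((s+7)(s+3)). DC gain = 72/(7×3) = 3.4286.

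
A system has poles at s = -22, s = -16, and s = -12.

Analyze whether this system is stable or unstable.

All poles are in the left half-plane. System is stable.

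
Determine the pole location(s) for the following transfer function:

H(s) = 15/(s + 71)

Pole is where denominator = 0: s + 71 = 0, so s = -71.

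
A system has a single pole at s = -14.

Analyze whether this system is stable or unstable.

Pole at s = -14 is in the left half-plane. Stable.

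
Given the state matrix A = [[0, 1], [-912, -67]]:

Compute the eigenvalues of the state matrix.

det(A - λI) = λ² - (-67)λ + 912 = (λ - (-48))(λ - (-19)). Eigenvalues: -48, -19.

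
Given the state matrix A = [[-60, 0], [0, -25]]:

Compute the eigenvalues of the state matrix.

For diagonal matrix, eigenvalues are diagonal entries: λ₁ = -60, λ₂ = -25.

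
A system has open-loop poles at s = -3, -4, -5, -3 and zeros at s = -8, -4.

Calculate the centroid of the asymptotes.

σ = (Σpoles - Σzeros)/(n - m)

σ = (Σpoles - Σzeros)/(n - m) = (-15 - (-12))/(4 - 2) = -3/2 = -1.5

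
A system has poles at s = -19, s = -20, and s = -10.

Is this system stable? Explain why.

All poles are in the left half-plane. System is stable.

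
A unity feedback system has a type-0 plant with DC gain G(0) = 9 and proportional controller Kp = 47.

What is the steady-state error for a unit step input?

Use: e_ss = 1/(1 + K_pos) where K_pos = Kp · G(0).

K_pos = Kp · G(0) = 47 × 9 = 423. e_ss = 1/(1 + 423) = 0.0024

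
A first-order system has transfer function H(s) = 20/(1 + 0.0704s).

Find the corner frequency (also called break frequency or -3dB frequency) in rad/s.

Corner frequency = 1/τ = 1/0.0704 = 14.205 rad/s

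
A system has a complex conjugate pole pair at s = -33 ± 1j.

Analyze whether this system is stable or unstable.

Real part of poles is -33 (< 0, left half-plane). Stable.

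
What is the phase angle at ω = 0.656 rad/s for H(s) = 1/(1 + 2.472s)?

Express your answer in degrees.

Phase = -arctan(ωτ) = -arctan(0.656 × 2.472) = -58.3°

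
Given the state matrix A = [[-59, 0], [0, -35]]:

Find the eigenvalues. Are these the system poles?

For diagonal matrix, eigenvalues are diagonal entries: λ₁ = -59, λ₂ = -35. Eigenvalues of A = system poles.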